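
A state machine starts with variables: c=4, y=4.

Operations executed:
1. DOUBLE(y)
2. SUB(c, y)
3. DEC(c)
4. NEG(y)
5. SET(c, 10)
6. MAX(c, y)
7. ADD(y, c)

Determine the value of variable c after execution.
c = 10

Tracing execution:
Step 1: DOUBLE(y) → c = 4
Step 2: SUB(c, y) → c = -4
Step 3: DEC(c) → c = -5
Step 4: NEG(y) → c = -5
Step 5: SET(c, 10) → c = 10
Step 6: MAX(c, y) → c = 10
Step 7: ADD(y, c) → c = 10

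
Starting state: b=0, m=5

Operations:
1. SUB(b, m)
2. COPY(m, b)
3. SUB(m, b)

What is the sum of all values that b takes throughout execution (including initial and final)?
-15

Values of b at each step:
Initial: b = 0
After step 1: b = -5
After step 2: b = -5
After step 3: b = -5
Sum = 0 + -5 + -5 + -5 = -15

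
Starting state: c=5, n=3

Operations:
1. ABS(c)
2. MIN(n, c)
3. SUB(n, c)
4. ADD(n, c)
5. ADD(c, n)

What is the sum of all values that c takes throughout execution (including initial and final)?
33

Values of c at each step:
Initial: c = 5
After step 1: c = 5
After step 2: c = 5
After step 3: c = 5
After step 4: c = 5
After step 5: c = 8
Sum = 5 + 5 + 5 + 5 + 5 + 8 = 33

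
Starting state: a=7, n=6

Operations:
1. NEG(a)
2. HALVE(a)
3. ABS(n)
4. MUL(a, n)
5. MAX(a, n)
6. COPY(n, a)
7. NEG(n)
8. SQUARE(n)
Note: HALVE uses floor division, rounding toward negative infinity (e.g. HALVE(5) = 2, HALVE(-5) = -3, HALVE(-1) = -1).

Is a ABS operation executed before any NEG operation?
No

First ABS: step 3
First NEG: step 1
Since 3 > 1, NEG comes first.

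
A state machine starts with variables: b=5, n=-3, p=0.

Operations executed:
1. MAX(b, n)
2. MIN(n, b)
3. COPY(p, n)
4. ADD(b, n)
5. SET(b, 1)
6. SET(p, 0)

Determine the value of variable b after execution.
b = 1

Tracing execution:
Step 1: MAX(b, n) → b = 5
Step 2: MIN(n, b) → b = 5
Step 3: COPY(p, n) → b = 5
Step 4: ADD(b, n) → b = 2
Step 5: SET(b, 1) → b = 1
Step 6: SET(p, 0) → b = 1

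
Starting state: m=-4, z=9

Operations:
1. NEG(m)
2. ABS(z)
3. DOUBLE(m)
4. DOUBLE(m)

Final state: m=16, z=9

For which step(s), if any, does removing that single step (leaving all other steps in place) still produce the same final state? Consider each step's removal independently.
Step(s) 2

Testing removal of each single step:
Without step 1: final = m=-16, z=9 (different)
Without step 2: final = m=16, z=9 (same)
Without step 3: final = m=8, z=9 (different)
Without step 4: final = m=8, z=9 (different)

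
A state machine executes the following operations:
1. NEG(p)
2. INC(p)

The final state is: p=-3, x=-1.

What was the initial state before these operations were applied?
p=4, x=-1

Working backwards:
Final state: p=-3, x=-1
Before step 2 (INC(p)): p=-4, x=-1
Before step 1 (NEG(p)): p=4, x=-1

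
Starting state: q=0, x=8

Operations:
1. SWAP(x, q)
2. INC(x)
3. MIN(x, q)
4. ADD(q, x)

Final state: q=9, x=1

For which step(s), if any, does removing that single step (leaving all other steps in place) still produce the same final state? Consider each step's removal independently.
Step(s) 3

Testing removal of each single step:
Without step 1: final = q=0, x=0 (different)
Without step 2: final = q=8, x=0 (different)
Without step 3: final = q=9, x=1 (same)
Without step 4: final = q=8, x=1 (different)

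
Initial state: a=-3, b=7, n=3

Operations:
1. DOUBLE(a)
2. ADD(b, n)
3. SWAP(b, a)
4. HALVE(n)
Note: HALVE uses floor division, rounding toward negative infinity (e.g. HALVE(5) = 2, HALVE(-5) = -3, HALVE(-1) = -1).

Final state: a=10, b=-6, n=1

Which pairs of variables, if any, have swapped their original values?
None

Comparing initial and final values:
a: -3 → 10
b: 7 → -6
n: 3 → 1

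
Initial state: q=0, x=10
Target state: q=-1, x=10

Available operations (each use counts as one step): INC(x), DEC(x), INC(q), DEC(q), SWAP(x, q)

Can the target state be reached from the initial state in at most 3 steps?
Yes

Path (1 step): DEC(q)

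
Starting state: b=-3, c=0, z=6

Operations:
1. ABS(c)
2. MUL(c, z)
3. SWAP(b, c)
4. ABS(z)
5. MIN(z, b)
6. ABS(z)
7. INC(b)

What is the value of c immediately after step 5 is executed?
c = -3

Tracing c through execution:
Initial: c = 0
After step 1 (ABS(c)): c = 0
After step 2 (MUL(c, z)): c = 0
After step 3 (SWAP(b, c)): c = -3
After step 4 (ABS(z)): c = -3
After step 5 (MIN(z, b)): c = -3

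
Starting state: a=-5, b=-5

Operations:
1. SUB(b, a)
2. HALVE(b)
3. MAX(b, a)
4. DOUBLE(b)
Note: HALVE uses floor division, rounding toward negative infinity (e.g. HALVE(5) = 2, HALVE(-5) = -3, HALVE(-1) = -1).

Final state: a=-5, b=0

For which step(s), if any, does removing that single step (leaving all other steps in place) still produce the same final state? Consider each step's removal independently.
Step(s) 2, 3, 4

Testing removal of each single step:
Without step 1: final = a=-5, b=-6 (different)
Without step 2: final = a=-5, b=0 (same)
Without step 3: final = a=-5, b=0 (same)
Without step 4: final = a=-5, b=0 (same)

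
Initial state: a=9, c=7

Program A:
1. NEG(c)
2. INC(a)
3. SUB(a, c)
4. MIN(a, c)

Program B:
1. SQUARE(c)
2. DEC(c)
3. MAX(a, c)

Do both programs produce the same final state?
No

Program A final state: a=-7, c=-7
Program B final state: a=48, c=48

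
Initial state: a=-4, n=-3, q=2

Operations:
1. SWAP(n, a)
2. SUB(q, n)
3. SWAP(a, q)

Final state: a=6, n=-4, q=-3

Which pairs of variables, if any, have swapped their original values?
None

Comparing initial and final values:
n: -3 → -4
q: 2 → -3
a: -4 → 6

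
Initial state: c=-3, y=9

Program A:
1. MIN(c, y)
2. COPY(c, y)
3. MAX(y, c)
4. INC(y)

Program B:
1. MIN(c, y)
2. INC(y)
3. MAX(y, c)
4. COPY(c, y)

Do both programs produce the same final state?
No

Program A final state: c=9, y=10
Program B final state: c=10, y=10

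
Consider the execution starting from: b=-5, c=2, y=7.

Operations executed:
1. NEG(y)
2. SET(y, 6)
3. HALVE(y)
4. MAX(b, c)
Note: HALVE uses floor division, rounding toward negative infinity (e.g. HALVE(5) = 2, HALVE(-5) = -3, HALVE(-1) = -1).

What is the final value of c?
c = 2

Tracing execution:
Step 1: NEG(y) → c = 2
Step 2: SET(y, 6) → c = 2
Step 3: HALVE(y) → c = 2
Step 4: MAX(b, c) → c = 2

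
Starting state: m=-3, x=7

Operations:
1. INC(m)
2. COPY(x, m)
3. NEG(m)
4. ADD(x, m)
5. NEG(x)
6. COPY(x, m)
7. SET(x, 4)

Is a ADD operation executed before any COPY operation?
No

First ADD: step 4
First COPY: step 2
Since 4 > 2, COPY comes first.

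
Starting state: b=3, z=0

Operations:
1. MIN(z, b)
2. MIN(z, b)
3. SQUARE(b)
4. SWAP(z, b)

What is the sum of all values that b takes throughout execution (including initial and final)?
18

Values of b at each step:
Initial: b = 3
After step 1: b = 3
After step 2: b = 3
After step 3: b = 9
After step 4: b = 0
Sum = 3 + 3 + 3 + 9 + 0 = 18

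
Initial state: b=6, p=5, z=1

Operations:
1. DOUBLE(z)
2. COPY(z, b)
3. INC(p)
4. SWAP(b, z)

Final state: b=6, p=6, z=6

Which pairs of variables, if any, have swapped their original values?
None

Comparing initial and final values:
p: 5 → 6
b: 6 → 6
z: 1 → 6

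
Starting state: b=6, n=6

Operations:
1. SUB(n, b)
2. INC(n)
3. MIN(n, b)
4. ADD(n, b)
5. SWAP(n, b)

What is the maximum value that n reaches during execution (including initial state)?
7

Values of n at each step:
Initial: n = 6
After step 1: n = 0
After step 2: n = 1
After step 3: n = 1
After step 4: n = 7 ← maximum
After step 5: n = 6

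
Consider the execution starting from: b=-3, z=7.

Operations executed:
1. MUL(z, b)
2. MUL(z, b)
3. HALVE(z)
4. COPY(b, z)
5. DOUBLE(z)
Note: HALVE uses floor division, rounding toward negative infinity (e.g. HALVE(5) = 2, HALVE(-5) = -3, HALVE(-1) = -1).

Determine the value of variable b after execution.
b = 31

Tracing execution:
Step 1: MUL(z, b) → b = -3
Step 2: MUL(z, b) → b = -3
Step 3: HALVE(z) → b = -3
Step 4: COPY(b, z) → b = 31
Step 5: DOUBLE(z) → b = 31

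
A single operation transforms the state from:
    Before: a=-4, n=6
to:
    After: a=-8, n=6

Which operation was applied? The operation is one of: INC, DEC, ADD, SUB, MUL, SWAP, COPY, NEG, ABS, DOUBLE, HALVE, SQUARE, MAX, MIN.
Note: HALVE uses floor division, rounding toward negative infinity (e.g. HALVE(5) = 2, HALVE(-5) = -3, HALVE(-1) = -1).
DOUBLE(a)

Analyzing the change:
Before: a=-4, n=6
After: a=-8, n=6
Variable a changed from -4 to -8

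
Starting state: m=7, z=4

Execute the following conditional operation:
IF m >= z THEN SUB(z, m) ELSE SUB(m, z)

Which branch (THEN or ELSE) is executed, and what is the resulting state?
Branch: THEN, Final state: m=7, z=-3

Evaluating condition: m >= z
m = 7, z = 4
Condition is True, so THEN branch executes
After SUB(z, m): m=7, z=-3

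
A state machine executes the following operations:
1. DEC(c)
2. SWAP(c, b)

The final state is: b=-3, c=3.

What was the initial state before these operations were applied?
b=3, c=-2

Working backwards:
Final state: b=-3, c=3
Before step 2 (SWAP(c, b)): b=3, c=-3
Before step 1 (DEC(c)): b=3, c=-2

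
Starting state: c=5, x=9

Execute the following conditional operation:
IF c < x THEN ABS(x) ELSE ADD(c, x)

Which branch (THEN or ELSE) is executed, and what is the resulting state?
Branch: THEN, Final state: c=5, x=9

Evaluating condition: c < x
c = 5, x = 9
Condition is True, so THEN branch executes
After ABS(x): c=5, x=9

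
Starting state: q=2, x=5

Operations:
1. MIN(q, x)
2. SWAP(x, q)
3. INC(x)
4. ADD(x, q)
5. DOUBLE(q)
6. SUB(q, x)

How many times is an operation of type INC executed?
1

Counting INC operations:
Step 3: INC(x) ← INC
Total: 1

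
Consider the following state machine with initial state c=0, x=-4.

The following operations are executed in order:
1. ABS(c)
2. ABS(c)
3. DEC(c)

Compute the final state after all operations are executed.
{c: -1, x: -4}

Step-by-step execution:
Initial: c=0, x=-4
After step 1 (ABS(c)): c=0, x=-4
After step 2 (ABS(c)): c=0, x=-4
After step 3 (DEC(c)): c=-1, x=-4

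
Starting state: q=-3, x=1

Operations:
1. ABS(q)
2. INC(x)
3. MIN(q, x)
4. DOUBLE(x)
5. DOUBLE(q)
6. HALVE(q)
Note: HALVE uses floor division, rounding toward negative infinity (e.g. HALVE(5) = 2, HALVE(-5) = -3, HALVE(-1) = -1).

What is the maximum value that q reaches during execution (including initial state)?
4

Values of q at each step:
Initial: q = -3
After step 1: q = 3
After step 2: q = 3
After step 3: q = 2
After step 4: q = 2
After step 5: q = 4 ← maximum
After step 6: q = 2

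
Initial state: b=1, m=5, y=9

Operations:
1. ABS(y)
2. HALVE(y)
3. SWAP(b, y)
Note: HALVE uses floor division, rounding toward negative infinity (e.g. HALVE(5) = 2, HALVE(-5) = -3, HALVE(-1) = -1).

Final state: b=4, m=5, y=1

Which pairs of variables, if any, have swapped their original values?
None

Comparing initial and final values:
b: 1 → 4
y: 9 → 1
m: 5 → 5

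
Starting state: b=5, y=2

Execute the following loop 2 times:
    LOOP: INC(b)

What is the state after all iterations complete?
b=7, y=2

Iteration trace:
Start: b=5, y=2
After iteration 1: b=6, y=2
After iteration 2: b=7, y=2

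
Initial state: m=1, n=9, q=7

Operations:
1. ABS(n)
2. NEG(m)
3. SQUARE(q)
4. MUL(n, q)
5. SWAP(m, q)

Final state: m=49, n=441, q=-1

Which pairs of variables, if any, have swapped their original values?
None

Comparing initial and final values:
m: 1 → 49
n: 9 → 441
q: 7 → -1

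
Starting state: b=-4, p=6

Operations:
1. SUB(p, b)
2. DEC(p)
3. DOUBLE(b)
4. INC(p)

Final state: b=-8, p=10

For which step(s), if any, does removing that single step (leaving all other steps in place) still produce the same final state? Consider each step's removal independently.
None - removing any single step changes the final result

Testing removal of each single step:
Without step 1: final = b=-8, p=6 (different)
Without step 2: final = b=-8, p=11 (different)
Without step 3: final = b=-4, p=10 (different)
Without step 4: final = b=-8, p=9 (different)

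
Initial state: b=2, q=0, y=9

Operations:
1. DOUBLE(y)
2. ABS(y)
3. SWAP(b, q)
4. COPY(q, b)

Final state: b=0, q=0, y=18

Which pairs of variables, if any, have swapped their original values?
None

Comparing initial and final values:
q: 0 → 0
b: 2 → 0
y: 9 → 18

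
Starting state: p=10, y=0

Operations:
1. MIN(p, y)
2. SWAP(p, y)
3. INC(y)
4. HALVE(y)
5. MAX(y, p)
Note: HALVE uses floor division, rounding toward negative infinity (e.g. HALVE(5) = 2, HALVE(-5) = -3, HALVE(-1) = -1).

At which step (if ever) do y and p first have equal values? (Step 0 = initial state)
Step 1

y and p first become equal after step 1.

Comparing values at each step:
Initial: y=0, p=10
After step 1: y=0, p=0 ← equal!
After step 2: y=0, p=0 ← equal!
After step 3: y=1, p=0
After step 4: y=0, p=0 ← equal!
After step 5: y=0, p=0 ← equal!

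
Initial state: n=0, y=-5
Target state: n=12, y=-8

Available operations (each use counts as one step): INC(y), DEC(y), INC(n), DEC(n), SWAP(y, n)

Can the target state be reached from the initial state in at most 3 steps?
No

The target state cannot be reached within 3 steps.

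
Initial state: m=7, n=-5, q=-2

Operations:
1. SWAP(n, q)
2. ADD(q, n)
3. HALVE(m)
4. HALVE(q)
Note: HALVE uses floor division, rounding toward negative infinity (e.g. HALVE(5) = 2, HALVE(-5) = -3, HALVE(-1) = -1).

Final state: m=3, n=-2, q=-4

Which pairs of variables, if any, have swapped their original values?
None

Comparing initial and final values:
m: 7 → 3
n: -5 → -2
q: -2 → -4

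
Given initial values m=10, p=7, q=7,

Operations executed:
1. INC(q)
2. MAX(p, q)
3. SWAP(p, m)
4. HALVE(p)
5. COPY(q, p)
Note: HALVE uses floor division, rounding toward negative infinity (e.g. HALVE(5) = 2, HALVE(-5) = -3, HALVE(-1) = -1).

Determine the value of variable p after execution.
p = 5

Tracing execution:
Step 1: INC(q) → p = 7
Step 2: MAX(p, q) → p = 8
Step 3: SWAP(p, m) → p = 10
Step 4: HALVE(p) → p = 5
Step 5: COPY(q, p) → p = 5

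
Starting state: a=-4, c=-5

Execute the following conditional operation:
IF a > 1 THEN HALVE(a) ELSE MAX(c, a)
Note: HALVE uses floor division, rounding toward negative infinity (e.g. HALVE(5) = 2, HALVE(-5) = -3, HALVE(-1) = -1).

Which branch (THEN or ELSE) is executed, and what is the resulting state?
Branch: ELSE, Final state: a=-4, c=-4

Evaluating condition: a > 1
a = -4
Condition is False, so ELSE branch executes
After MAX(c, a): a=-4, c=-4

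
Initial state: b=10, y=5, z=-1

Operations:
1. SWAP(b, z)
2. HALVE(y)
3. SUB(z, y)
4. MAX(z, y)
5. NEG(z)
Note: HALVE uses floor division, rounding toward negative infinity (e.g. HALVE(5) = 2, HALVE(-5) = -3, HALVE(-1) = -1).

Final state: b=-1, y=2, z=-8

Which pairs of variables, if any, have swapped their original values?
None

Comparing initial and final values:
y: 5 → 2
b: 10 → -1
z: -1 → -8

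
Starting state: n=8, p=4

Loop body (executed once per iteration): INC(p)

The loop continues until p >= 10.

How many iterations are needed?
6

Tracing iterations:
Initial: n=8, p=4
After iteration 1: n=8, p=5
After iteration 2: n=8, p=6
After iteration 3: n=8, p=7
After iteration 4: n=8, p=8
After iteration 5: n=8, p=9
After iteration 6: n=8, p=10
p >= 10 now holds, so the loop exits after 6 iterations.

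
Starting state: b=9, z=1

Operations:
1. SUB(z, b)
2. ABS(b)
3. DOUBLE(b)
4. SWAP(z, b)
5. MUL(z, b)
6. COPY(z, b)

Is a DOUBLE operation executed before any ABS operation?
No

First DOUBLE: step 3
First ABS: step 2
Since 3 > 2, ABS comes first.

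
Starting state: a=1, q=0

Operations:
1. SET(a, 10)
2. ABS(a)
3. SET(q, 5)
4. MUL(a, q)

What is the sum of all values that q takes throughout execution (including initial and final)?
10

Values of q at each step:
Initial: q = 0
After step 1: q = 0
After step 2: q = 0
After step 3: q = 5
After step 4: q = 5
Sum = 0 + 0 + 0 + 5 + 5 = 10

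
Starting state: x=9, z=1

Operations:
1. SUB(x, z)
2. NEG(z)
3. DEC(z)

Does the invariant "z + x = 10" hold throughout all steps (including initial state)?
No, violated after step 1

The invariant is violated after step 1.

State at each step:
Initial: x=9, z=1
After step 1: x=8, z=1
After step 2: x=8, z=-1
After step 3: x=8, z=-2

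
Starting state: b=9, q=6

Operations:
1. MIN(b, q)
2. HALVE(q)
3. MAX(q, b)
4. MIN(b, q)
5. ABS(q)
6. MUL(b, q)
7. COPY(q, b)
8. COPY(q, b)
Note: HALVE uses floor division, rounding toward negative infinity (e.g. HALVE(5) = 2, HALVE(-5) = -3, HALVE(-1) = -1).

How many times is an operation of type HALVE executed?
1

Counting HALVE operations:
Step 2: HALVE(q) ← HALVE
Total: 1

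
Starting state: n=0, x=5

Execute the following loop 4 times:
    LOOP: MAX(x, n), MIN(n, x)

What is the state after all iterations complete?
n=0, x=5

Iteration trace:
Start: n=0, x=5
After iteration 1: n=0, x=5
After iteration 2: n=0, x=5
After iteration 3: n=0, x=5
After iteration 4: n=0, x=5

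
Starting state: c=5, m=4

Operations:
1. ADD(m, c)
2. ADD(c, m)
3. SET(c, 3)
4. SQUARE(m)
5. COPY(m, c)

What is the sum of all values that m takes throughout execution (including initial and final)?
115

Values of m at each step:
Initial: m = 4
After step 1: m = 9
After step 2: m = 9
After step 3: m = 9
After step 4: m = 81
After step 5: m = 3
Sum = 4 + 9 + 9 + 9 + 81 + 3 = 115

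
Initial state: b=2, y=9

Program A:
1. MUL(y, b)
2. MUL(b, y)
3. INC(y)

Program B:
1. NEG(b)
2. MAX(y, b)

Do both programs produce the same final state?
No

Program A final state: b=36, y=19
Program B final state: b=-2, y=9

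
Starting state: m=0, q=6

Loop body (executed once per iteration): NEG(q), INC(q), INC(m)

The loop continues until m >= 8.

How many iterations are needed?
8

Tracing iterations:
Initial: m=0, q=6
After iteration 1: m=1, q=-5
After iteration 2: m=2, q=6
After iteration 3: m=3, q=-5
After iteration 4: m=4, q=6
After iteration 5: m=5, q=-5
After iteration 6: m=6, q=6
After iteration 7: m=7, q=-5
After iteration 8: m=8, q=6
m >= 8 now holds, so the loop exits after 8 iterations.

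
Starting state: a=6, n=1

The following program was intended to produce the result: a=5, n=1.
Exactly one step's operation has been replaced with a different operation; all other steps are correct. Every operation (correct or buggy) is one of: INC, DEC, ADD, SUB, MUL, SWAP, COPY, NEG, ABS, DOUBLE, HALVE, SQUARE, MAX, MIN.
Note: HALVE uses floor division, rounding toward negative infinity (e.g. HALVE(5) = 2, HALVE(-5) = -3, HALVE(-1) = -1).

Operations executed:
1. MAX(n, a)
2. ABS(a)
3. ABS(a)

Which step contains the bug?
Step 1

Trace with buggy code:
Initial: a=6, n=1
After step 1: a=6, n=6
After step 2: a=6, n=6
After step 3: a=6, n=6
Actual final a=6, n=6 ≠ expected a=5, n=1.
Step 1 is the only position where a single-operation replacement can produce the expected result.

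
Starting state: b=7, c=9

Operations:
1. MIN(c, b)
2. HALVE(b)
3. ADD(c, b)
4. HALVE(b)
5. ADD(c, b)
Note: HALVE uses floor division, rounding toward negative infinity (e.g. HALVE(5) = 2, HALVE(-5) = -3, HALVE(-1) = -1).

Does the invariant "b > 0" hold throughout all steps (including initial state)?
Yes

The invariant holds at every step.

State at each step:
Initial: b=7, c=9
After step 1: b=7, c=7
After step 2: b=3, c=7
After step 3: b=3, c=10
After step 4: b=1, c=10
After step 5: b=1, c=11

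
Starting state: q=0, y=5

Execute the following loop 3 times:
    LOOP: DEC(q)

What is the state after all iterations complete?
q=-3, y=5

Iteration trace:
Start: q=0, y=5
After iteration 1: q=-1, y=5
After iteration 2: q=-2, y=5
After iteration 3: q=-3, y=5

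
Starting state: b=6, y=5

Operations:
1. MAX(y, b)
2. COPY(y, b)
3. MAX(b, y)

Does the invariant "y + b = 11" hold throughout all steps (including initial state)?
No, violated after step 1

The invariant is violated after step 1.

State at each step:
Initial: b=6, y=5
After step 1: b=6, y=6
After step 2: b=6, y=6
After step 3: b=6, y=6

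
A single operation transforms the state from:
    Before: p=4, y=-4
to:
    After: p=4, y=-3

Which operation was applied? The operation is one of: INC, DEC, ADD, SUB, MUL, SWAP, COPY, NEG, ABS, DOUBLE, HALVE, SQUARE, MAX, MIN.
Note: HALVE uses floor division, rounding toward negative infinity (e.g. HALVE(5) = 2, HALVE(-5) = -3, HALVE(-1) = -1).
INC(y)

Analyzing the change:
Before: p=4, y=-4
After: p=4, y=-3
Variable y changed from -4 to -3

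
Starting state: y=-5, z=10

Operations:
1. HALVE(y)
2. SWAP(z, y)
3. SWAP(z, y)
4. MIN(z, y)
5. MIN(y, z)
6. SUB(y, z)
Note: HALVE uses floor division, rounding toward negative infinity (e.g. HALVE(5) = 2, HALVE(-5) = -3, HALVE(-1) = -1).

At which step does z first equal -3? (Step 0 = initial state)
Step 2

Tracing z:
Initial: z = 10
After step 1: z = 10
After step 2: z = -3 ← first occurrence
After step 3: z = 10
After step 4: z = -3
After step 5: z = -3
After step 6: z = -3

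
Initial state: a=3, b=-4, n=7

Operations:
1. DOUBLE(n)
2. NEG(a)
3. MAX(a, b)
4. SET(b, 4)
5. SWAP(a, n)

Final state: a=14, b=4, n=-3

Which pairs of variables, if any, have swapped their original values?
None

Comparing initial and final values:
n: 7 → -3
a: 3 → 14
b: -4 → 4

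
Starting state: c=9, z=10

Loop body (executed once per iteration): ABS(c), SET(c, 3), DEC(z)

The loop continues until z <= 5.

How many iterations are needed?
5

Tracing iterations:
Initial: c=9, z=10
After iteration 1: c=3, z=9
After iteration 2: c=3, z=8
After iteration 3: c=3, z=7
After iteration 4: c=3, z=6
After iteration 5: c=3, z=5
z <= 5 now holds, so the loop exits after 5 iterations.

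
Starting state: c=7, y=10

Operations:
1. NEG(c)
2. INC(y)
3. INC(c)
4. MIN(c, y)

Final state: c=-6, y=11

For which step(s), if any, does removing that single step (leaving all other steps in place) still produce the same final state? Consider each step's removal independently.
Step(s) 4

Testing removal of each single step:
Without step 1: final = c=8, y=11 (different)
Without step 2: final = c=-6, y=10 (different)
Without step 3: final = c=-7, y=11 (different)
Without step 4: final = c=-6, y=11 (same)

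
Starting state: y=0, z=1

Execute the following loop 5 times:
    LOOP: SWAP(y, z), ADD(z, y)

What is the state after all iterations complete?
y=5, z=8

Iteration trace:
Start: y=0, z=1
After iteration 1: y=1, z=1
After iteration 2: y=1, z=2
After iteration 3: y=2, z=3
After iteration 4: y=3, z=5
After iteration 5: y=5, z=8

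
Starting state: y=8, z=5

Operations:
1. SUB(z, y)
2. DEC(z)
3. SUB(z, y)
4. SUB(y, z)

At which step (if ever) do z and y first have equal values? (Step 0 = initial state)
Never

z and y never become equal during execution.

Comparing values at each step:
Initial: z=5, y=8
After step 1: z=-3, y=8
After step 2: z=-4, y=8
After step 3: z=-12, y=8
After step 4: z=-12, y=20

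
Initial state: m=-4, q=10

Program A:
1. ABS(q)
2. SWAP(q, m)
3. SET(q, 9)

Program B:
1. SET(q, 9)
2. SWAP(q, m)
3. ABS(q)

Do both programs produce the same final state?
No

Program A final state: m=10, q=9
Program B final state: m=9, q=4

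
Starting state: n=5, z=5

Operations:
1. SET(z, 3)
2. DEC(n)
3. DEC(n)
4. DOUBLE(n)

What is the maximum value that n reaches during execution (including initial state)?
6

Values of n at each step:
Initial: n = 5
After step 1: n = 5
After step 2: n = 4
After step 3: n = 3
After step 4: n = 6 ← maximum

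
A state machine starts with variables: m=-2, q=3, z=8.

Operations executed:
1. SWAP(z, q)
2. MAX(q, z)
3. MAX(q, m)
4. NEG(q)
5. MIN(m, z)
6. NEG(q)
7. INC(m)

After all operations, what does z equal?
z = 3

Tracing execution:
Step 1: SWAP(z, q) → z = 3
Step 2: MAX(q, z) → z = 3
Step 3: MAX(q, m) → z = 3
Step 4: NEG(q) → z = 3
Step 5: MIN(m, z) → z = 3
Step 6: NEG(q) → z = 3
Step 7: INC(m) → z = 3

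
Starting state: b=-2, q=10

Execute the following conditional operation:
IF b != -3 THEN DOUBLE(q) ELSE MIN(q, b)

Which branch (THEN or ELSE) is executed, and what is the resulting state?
Branch: THEN, Final state: b=-2, q=20

Evaluating condition: b != -3
b = -2
Condition is True, so THEN branch executes
After DOUBLE(q): b=-2, q=20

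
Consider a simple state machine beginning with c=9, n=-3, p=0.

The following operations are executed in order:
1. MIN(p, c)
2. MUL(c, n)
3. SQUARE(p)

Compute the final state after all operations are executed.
{c: -27, n: -3, p: 0}

Step-by-step execution:
Initial: c=9, n=-3, p=0
After step 1 (MIN(p, c)): c=9, n=-3, p=0
After step 2 (MUL(c, n)): c=-27, n=-3, p=0
After step 3 (SQUARE(p)): c=-27, n=-3, p=0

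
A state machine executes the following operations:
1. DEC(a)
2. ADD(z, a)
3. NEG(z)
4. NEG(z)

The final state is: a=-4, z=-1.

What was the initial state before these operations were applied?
a=-3, z=3

Working backwards:
Final state: a=-4, z=-1
Before step 4 (NEG(z)): a=-4, z=1
Before step 3 (NEG(z)): a=-4, z=-1
Before step 2 (ADD(z, a)): a=-4, z=3
Before step 1 (DEC(a)): a=-3, z=3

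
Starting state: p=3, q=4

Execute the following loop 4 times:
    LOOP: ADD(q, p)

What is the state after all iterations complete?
p=3, q=16

Iteration trace:
Start: p=3, q=4
After iteration 1: p=3, q=7
After iteration 2: p=3, q=10
After iteration 3: p=3, q=13
After iteration 4: p=3, q=16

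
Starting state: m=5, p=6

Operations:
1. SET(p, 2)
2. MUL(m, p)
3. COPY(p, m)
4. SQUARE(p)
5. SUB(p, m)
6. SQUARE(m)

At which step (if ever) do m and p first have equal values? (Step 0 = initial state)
Step 3

m and p first become equal after step 3.

Comparing values at each step:
Initial: m=5, p=6
After step 1: m=5, p=2
After step 2: m=10, p=2
After step 3: m=10, p=10 ← equal!
After step 4: m=10, p=100
After step 5: m=10, p=90
After step 6: m=100, p=90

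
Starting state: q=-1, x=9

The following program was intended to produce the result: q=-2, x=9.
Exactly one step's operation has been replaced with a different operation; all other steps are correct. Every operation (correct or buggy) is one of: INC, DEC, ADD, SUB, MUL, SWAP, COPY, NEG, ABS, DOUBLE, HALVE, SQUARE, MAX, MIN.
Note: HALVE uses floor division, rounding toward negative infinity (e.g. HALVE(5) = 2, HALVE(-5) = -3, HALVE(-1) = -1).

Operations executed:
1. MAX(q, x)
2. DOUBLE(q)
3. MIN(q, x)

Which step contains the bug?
Step 1

Trace with buggy code:
Initial: q=-1, x=9
After step 1: q=9, x=9
After step 2: q=18, x=9
After step 3: q=9, x=9
Actual final q=9, x=9 ≠ expected q=-2, x=9.
Step 1 is the only position where a single-operation replacement can produce the expected result.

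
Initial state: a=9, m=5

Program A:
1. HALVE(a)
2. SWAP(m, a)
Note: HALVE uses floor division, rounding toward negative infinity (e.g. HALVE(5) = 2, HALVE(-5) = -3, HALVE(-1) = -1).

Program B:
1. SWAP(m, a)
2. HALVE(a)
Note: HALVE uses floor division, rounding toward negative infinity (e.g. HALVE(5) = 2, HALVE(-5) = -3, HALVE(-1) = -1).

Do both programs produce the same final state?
No

Program A final state: a=5, m=4
Program B final state: a=2, m=9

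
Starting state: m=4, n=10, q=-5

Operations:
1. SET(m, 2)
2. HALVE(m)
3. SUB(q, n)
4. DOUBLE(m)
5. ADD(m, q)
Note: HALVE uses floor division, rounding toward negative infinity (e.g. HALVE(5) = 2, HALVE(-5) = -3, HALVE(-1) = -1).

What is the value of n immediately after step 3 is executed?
n = 10

Tracing n through execution:
Initial: n = 10
After step 1 (SET(m, 2)): n = 10
After step 2 (HALVE(m)): n = 10
After step 3 (SUB(q, n)): n = 10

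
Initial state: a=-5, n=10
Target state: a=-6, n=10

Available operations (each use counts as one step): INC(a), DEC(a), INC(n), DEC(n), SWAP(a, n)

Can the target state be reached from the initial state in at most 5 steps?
Yes

Path (1 step): DEC(a)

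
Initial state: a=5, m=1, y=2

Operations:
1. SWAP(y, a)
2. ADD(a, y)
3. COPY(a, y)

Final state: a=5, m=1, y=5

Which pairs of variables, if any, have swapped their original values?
None

Comparing initial and final values:
y: 2 → 5
a: 5 → 5
m: 1 → 1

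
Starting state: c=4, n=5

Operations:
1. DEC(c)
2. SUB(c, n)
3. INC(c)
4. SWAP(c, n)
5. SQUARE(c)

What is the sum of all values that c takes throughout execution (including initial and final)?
34

Values of c at each step:
Initial: c = 4
After step 1: c = 3
After step 2: c = -2
After step 3: c = -1
After step 4: c = 5
After step 5: c = 25
Sum = 4 + 3 + -2 + -1 + 5 + 25 = 34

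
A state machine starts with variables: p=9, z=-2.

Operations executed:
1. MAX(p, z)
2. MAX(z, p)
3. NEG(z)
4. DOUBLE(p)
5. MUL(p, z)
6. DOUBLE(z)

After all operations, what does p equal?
p = -162

Tracing execution:
Step 1: MAX(p, z) → p = 9
Step 2: MAX(z, p) → p = 9
Step 3: NEG(z) → p = 9
Step 4: DOUBLE(p) → p = 18
Step 5: MUL(p, z) → p = -162
Step 6: DOUBLE(z) → p = -162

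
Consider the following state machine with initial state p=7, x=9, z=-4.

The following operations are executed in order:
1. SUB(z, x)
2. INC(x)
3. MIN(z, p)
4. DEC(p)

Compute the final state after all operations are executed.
{p: 6, x: 10, z: -13}

Step-by-step execution:
Initial: p=7, x=9, z=-4
After step 1 (SUB(z, x)): p=7, x=9, z=-13
After step 2 (INC(x)): p=7, x=10, z=-13
After step 3 (MIN(z, p)): p=7, x=10, z=-13
After step 4 (DEC(p)): p=6, x=10, z=-13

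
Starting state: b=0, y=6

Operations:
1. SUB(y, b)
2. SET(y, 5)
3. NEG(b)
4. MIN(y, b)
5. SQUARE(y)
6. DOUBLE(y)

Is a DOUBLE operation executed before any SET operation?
No

First DOUBLE: step 6
First SET: step 2
Since 6 > 2, SET comes first.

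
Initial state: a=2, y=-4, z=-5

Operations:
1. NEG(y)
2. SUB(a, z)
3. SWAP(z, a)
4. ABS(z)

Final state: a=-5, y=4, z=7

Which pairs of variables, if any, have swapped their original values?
None

Comparing initial and final values:
y: -4 → 4
a: 2 → -5
z: -5 → 7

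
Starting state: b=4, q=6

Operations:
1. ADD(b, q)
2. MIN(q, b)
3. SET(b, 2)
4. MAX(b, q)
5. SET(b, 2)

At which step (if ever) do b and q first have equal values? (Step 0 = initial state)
Step 4

b and q first become equal after step 4.

Comparing values at each step:
Initial: b=4, q=6
After step 1: b=10, q=6
After step 2: b=10, q=6
After step 3: b=2, q=6
After step 4: b=6, q=6 ← equal!
After step 5: b=2, q=6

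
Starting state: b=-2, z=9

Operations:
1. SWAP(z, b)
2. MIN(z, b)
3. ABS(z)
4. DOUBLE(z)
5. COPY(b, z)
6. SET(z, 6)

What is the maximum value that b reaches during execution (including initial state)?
9

Values of b at each step:
Initial: b = -2
After step 1: b = 9 ← maximum
After step 2: b = 9
After step 3: b = 9
After step 4: b = 9
After step 5: b = 4
After step 6: b = 4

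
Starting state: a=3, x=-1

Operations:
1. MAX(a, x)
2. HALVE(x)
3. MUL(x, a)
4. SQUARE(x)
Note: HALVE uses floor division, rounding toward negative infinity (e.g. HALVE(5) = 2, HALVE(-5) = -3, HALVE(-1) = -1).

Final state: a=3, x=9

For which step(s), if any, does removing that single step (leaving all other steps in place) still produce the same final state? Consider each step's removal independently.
Step(s) 1, 2

Testing removal of each single step:
Without step 1: final = a=3, x=9 (same)
Without step 2: final = a=3, x=9 (same)
Without step 3: final = a=3, x=1 (different)
Without step 4: final = a=3, x=-3 (different)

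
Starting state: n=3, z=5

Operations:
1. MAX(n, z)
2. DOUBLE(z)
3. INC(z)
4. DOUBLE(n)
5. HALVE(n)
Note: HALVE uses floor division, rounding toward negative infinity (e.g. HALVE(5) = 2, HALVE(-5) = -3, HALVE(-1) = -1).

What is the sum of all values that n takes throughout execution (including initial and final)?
33

Values of n at each step:
Initial: n = 3
After step 1: n = 5
After step 2: n = 5
After step 3: n = 5
After step 4: n = 10
After step 5: n = 5
Sum = 3 + 5 + 5 + 5 + 10 + 5 = 33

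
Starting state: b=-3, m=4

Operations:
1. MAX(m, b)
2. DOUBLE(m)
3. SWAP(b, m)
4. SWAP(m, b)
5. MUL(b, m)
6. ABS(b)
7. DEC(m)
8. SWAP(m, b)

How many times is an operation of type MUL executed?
1

Counting MUL operations:
Step 5: MUL(b, m) ← MUL
Total: 1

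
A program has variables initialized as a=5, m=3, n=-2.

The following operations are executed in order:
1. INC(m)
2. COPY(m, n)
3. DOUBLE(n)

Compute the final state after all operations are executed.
{a: 5, m: -2, n: -4}

Step-by-step execution:
Initial: a=5, m=3, n=-2
After step 1 (INC(m)): a=5, m=4, n=-2
After step 2 (COPY(m, n)): a=5, m=-2, n=-2
After step 3 (DOUBLE(n)): a=5, m=-2, n=-4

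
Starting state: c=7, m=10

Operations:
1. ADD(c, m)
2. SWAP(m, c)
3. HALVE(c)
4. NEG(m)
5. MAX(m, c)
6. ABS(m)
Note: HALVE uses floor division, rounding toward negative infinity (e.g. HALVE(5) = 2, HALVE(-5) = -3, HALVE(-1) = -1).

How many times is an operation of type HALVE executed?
1

Counting HALVE operations:
Step 3: HALVE(c) ← HALVE
Total: 1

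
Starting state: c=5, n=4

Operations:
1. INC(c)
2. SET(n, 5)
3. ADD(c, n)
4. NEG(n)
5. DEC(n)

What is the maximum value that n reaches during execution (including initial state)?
5

Values of n at each step:
Initial: n = 4
After step 1: n = 4
After step 2: n = 5 ← maximum
After step 3: n = 5
After step 4: n = -5
After step 5: n = -6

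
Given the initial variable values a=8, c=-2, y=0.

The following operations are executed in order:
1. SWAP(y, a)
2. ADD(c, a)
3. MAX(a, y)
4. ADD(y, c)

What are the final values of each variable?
{a: 8, c: -2, y: 6}

Step-by-step execution:
Initial: a=8, c=-2, y=0
After step 1 (SWAP(y, a)): a=0, c=-2, y=8
After step 2 (ADD(c, a)): a=0, c=-2, y=8
After step 3 (MAX(a, y)): a=8, c=-2, y=8
After step 4 (ADD(y, c)): a=8, c=-2, y=6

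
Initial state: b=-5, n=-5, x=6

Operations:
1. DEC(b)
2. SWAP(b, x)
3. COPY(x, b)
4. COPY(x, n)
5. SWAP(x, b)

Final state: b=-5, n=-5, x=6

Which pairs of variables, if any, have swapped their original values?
None

Comparing initial and final values:
b: -5 → -5
n: -5 → -5
x: 6 → 6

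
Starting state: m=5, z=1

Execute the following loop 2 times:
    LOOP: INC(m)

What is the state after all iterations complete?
m=7, z=1

Iteration trace:
Start: m=5, z=1
After iteration 1: m=6, z=1
After iteration 2: m=7, z=1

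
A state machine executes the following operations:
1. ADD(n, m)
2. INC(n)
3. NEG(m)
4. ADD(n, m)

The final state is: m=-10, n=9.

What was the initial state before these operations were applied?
m=10, n=8

Working backwards:
Final state: m=-10, n=9
Before step 4 (ADD(n, m)): m=-10, n=19
Before step 3 (NEG(m)): m=10, n=19
Before step 2 (INC(n)): m=10, n=18
Before step 1 (ADD(n, m)): m=10, n=8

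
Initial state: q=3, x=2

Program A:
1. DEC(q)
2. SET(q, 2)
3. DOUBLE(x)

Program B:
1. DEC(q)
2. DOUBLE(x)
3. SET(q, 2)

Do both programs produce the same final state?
Yes

Program A final state: q=2, x=4
Program B final state: q=2, x=4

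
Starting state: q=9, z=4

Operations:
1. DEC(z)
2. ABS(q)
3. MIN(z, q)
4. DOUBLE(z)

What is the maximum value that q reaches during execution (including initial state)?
9

Values of q at each step:
Initial: q = 9 ← maximum
After step 1: q = 9
After step 2: q = 9
After step 3: q = 9
After step 4: q = 9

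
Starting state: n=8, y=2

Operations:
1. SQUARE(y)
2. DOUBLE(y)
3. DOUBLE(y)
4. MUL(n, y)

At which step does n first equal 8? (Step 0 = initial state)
Step 0

Tracing n:
Initial: n = 8 ← first occurrence
After step 1: n = 8
After step 2: n = 8
After step 3: n = 8
After step 4: n = 128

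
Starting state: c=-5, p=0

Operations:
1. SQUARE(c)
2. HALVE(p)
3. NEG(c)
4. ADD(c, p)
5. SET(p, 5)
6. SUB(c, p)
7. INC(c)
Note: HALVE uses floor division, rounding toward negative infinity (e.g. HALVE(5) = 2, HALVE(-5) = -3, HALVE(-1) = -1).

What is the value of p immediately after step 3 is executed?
p = 0

Tracing p through execution:
Initial: p = 0
After step 1 (SQUARE(c)): p = 0
After step 2 (HALVE(p)): p = 0
After step 3 (NEG(c)): p = 0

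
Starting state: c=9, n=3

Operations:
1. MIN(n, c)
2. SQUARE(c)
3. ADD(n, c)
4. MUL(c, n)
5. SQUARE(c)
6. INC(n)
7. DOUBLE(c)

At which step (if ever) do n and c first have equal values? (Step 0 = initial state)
Never

n and c never become equal during execution.

Comparing values at each step:
Initial: n=3, c=9
After step 1: n=3, c=9
After step 2: n=3, c=81
After step 3: n=84, c=81
After step 4: n=84, c=6804
After step 5: n=84, c=46294416
After step 6: n=85, c=46294416
After step 7: n=85, c=92588832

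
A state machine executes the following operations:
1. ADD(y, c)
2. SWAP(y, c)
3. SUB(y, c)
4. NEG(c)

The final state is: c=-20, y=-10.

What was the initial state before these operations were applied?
c=10, y=10

Working backwards:
Final state: c=-20, y=-10
Before step 4 (NEG(c)): c=20, y=-10
Before step 3 (SUB(y, c)): c=20, y=10
Before step 2 (SWAP(y, c)): c=10, y=20
Before step 1 (ADD(y, c)): c=10, y=10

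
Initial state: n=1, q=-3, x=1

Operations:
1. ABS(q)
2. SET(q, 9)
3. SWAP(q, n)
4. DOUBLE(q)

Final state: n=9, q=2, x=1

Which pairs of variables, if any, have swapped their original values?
None

Comparing initial and final values:
n: 1 → 9
x: 1 → 1
q: -3 → 2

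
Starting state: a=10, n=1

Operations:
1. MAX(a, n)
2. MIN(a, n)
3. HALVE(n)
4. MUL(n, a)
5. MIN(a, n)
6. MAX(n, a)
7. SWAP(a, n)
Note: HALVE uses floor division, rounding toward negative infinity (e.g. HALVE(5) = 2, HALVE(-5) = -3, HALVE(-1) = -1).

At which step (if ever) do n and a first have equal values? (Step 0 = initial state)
Step 2

n and a first become equal after step 2.

Comparing values at each step:
Initial: n=1, a=10
After step 1: n=1, a=10
After step 2: n=1, a=1 ← equal!
After step 3: n=0, a=1
After step 4: n=0, a=1
After step 5: n=0, a=0 ← equal!
After step 6: n=0, a=0 ← equal!
After step 7: n=0, a=0 ← equal!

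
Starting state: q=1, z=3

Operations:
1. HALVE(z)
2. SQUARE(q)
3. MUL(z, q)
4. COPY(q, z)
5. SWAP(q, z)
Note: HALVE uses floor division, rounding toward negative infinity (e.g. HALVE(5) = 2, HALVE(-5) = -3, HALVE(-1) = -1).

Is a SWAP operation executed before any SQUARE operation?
No

First SWAP: step 5
First SQUARE: step 2
Since 5 > 2, SQUARE comes first.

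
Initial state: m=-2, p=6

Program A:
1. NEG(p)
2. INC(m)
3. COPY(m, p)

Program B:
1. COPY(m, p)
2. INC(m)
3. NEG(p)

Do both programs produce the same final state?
No

Program A final state: m=-6, p=-6
Program B final state: m=7, p=-6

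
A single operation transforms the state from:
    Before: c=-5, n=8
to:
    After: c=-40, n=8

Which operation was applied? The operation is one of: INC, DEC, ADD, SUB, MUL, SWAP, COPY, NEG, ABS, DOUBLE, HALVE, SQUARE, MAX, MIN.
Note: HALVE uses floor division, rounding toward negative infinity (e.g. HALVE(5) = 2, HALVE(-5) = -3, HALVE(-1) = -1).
MUL(c, n)

Analyzing the change:
Before: c=-5, n=8
After: c=-40, n=8
Variable c changed from -5 to -40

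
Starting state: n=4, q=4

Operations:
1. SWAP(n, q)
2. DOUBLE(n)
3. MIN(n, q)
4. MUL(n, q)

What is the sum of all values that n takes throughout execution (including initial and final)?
36

Values of n at each step:
Initial: n = 4
After step 1: n = 4
After step 2: n = 8
After step 3: n = 4
After step 4: n = 16
Sum = 4 + 4 + 8 + 4 + 16 = 36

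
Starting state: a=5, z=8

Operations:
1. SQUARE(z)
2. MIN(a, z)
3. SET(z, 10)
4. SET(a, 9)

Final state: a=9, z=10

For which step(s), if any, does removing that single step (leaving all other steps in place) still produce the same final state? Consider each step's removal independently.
Step(s) 1, 2

Testing removal of each single step:
Without step 1: final = a=9, z=10 (same)
Without step 2: final = a=9, z=10 (same)
Without step 3: final = a=9, z=64 (different)
Without step 4: final = a=5, z=10 (different)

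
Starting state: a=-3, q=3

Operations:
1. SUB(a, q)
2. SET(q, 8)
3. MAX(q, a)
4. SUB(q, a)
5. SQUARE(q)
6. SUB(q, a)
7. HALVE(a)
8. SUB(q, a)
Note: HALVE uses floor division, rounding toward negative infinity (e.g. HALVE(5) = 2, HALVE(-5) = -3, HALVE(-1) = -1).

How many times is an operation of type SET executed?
1

Counting SET operations:
Step 2: SET(q, 8) ← SET
Total: 1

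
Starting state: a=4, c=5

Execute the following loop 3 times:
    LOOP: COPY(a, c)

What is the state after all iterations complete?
a=5, c=5

Iteration trace:
Start: a=4, c=5
After iteration 1: a=5, c=5
After iteration 2: a=5, c=5
After iteration 3: a=5, c=5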